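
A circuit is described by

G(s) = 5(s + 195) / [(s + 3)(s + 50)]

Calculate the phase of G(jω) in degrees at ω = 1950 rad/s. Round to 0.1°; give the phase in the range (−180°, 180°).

-94.2°

At s = jω = j1950:
zero (s+195): 195 + j1950 → |·| = √(195²+1950²) = √3840525 ≈ 1959.7, ∠ = arctan(1950/195) ≈ 84.29°
pole (s+3): 3 + j1950 → |·| = √(3²+1950²) = √3802509 ≈ 1950, ∠ = arctan(1950/3) ≈ 89.91°
pole (s+50): 50 + j1950 → |·| = √(50²+1950²) = √3805000 ≈ 1950.6, ∠ = arctan(1950/50) ≈ 88.53°
∠G = 84.29° − 178.44° = -94.15°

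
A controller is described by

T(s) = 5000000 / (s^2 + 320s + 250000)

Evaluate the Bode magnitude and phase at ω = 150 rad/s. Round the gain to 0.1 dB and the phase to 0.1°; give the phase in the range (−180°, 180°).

26.7 dB, -11.9°

At s = jω = j150:
quadratic: (j150)² + 320·j150 + 250000 = 227500 + j48000 → |·| ≈ 2.3251e+05, ∠ ≈ 11.91°
|T| = 5000000 / 2.3251e+05 ≈ 21.504
Gain = 20 log₁₀(21.504) ≈ 26.65 dB
∠T = 0.00° − 11.91° = -11.91°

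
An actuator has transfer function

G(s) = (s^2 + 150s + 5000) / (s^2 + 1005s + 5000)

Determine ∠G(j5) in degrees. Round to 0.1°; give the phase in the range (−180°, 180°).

-36.7°

Substitute s = j5:
Numerator: (j5)^2 + 150(j5) + 5000 = 4975 + j750
Denominator: (j5)^2 + 1005(j5) + 5000 = 4975 + j5025
|N| = √(4975² + 750²) ≈ 5031.2, ∠N ≈ 8.57°
|D| = √(4975² + 5025²) ≈ 7071.2, ∠D ≈ 45.29°
∠G = 8.57° − 45.29° = -36.72°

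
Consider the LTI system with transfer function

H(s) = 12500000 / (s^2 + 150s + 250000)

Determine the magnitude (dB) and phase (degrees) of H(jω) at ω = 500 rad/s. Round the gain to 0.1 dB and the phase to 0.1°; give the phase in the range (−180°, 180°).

At s = jω = j500:
quadratic: (j500)² + 150·j500 + 250000 = 0 + j75000 → |·| ≈ 75000, ∠ ≈ 90.00°
|H| = 12500000 / 75000 ≈ 166.67
Gain = 20 log₁₀(166.67) ≈ 44.44 dB
∠H = 0.00° − 90.00° = -90.00°

44.4 dB, -90.0°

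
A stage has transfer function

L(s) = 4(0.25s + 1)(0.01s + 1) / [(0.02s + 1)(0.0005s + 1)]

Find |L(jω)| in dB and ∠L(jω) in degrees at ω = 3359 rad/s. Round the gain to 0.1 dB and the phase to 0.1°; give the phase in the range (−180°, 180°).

58.7 dB, 29.8°

At ω = 3359 rad/s:
zero (1 + j3359·0.25) = 1 + j839.75 → |·| ≈ 839.75, ∠ ≈ 89.93°
zero (1 + j3359·0.01) = 1 + j33.59 → |·| ≈ 33.605, ∠ ≈ 88.29°
pole (1 + j3359·0.02) = 1 + j67.18 → |·| ≈ 67.187, ∠ ≈ 89.15°
pole (1 + j3359·0.0005) = 1 + j1.6795 → |·| ≈ 1.9547, ∠ ≈ 59.23°
|L| = 4 · 839.75 · 33.605 / (67.187 · 1.9547) ≈ 859.51
Gain = 20 log₁₀(859.51) ≈ 58.69 dB
∠L = (89.93° + 88.29°) − (89.15° + 59.23°) = 29.84°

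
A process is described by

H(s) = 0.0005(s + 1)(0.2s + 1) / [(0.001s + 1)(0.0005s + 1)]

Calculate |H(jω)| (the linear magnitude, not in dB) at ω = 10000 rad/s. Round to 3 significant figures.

195

At ω = 10000 rad/s:
zero (1 + j10000·1) = 1 + j10000 → |·| ≈ 10000, ∠ ≈ 89.99°
zero (1 + j10000·0.2) = 1 + j2000 → |·| ≈ 2000, ∠ ≈ 89.97°
pole (1 + j10000·0.001) = 1 + j10 → |·| ≈ 10.05, ∠ ≈ 84.29°
pole (1 + j10000·0.0005) = 1 + j5 → |·| ≈ 5.099, ∠ ≈ 78.69°
|H| = 0.0005 · 10000 · 2000 / (10.05 · 5.099) ≈ 195.14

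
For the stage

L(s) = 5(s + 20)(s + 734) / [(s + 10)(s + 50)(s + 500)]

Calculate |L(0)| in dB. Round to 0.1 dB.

-10.6 dB

L(0) = 5·20·734 / (10·50·500) = 0.2936
20 log₁₀(0.2936) ≈ -10.64 dB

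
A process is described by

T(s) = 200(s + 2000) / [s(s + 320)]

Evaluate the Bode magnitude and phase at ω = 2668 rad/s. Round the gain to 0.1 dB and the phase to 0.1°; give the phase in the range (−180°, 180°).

At s = jω = j2668:
zero (s+2000): 2000 + j2668 → |·| = √(2000²+2668²) = √11118224 ≈ 3334.4, ∠ = arctan(2668/2000) ≈ 53.14°
pole (s+320): 320 + j2668 → |·| = √(320²+2668²) = √7220624 ≈ 2687.1, ∠ = arctan(2668/320) ≈ 83.16°
pole at origin: |s| = 2668, ∠ = 90.00° (in denominator)
|T| = 200 · 3334.4 / 7.1692e+06 ≈ 0.09302
Gain = 20 log₁₀(0.09302) ≈ -20.63 dB
∠T = 53.14° − 173.16° = -120.02°

-20.6 dB, -120.0°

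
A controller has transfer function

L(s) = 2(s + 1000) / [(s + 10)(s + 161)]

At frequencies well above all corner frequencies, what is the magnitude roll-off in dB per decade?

Each pole contributes −20 dB/decade at high frequency; each zero contributes +20 dB/decade.
Net: 1 zero(s) − 2 pole(s) → -20 dB/decade.

-20 dB/decade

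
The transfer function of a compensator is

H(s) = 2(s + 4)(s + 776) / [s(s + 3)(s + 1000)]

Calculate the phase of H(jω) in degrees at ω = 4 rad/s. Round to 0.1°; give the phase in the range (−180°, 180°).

-98.1°

At s = jω = j4:
zero (s+4): 4 + j4 → |·| = √(4²+4²) = √32 ≈ 5.6569, ∠ = arctan(4/4) ≈ 45.00°
zero (s+776): 776 + j4 → |·| = √(776²+4²) = √602192 ≈ 776.01, ∠ = arctan(4/776) ≈ 0.30°
pole (s+3): 3 + j4 → |·| = √(3²+4²) = √25 ≈ 5, ∠ = arctan(4/3) ≈ 53.13°
pole (s+1000): 1000 + j4 → |·| = √(1000²+4²) = √1000016 ≈ 1000, ∠ = arctan(4/1000) ≈ 0.23°
pole at origin: |s| = 4, ∠ = 90.00° (in denominator)
∠H = 45.30° − 143.36° = -98.06°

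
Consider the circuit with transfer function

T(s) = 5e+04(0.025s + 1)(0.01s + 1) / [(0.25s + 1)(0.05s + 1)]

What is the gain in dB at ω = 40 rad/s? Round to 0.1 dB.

At ω = 40 rad/s:
zero (1 + j40·0.025) = 1 + j1 → |·| ≈ 1.4142, ∠ ≈ 45.00°
zero (1 + j40·0.01) = 1 + j0.4 → |·| ≈ 1.077, ∠ ≈ 21.80°
pole (1 + j40·0.25) = 1 + j10 → |·| ≈ 10.05, ∠ ≈ 84.29°
pole (1 + j40·0.05) = 1 + j2 → |·| ≈ 2.2361, ∠ ≈ 63.43°
|T| = 5e+04 · 1.4142 · 1.077 / (10.05 · 2.2361) ≈ 3388.7
Gain = 20 log₁₀(3388.7) ≈ 70.60 dB

70.6 dB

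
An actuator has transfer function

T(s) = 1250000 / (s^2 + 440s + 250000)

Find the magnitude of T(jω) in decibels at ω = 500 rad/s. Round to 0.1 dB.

At s = jω = j500:
quadratic: (j500)² + 440·j500 + 250000 = 0 + j220000 → |·| ≈ 2.2e+05, ∠ ≈ 90.00°
|T| = 1250000 / 2.2e+05 ≈ 5.6818
Gain = 20 log₁₀(5.6818) ≈ 15.09 dB

15.1 dB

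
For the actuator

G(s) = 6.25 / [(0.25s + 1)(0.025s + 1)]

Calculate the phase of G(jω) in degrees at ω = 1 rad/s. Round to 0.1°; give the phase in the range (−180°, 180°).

At ω = 1 rad/s:
pole (1 + j1·0.25) = 1 + j0.25 → |·| ≈ 1.0308, ∠ ≈ 14.04°
pole (1 + j1·0.025) = 1 + j0.025 → |·| ≈ 1.0003, ∠ ≈ 1.43°
∠G = (0°) − (14.04° + 1.43°) = -15.47°

-15.5°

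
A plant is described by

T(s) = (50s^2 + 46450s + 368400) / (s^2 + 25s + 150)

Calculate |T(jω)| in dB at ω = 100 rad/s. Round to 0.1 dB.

Substitute s = j100:
Numerator: 50(j100)^2 + 46450(j100) + 368400 = -131600 + j4645000
Denominator: (j100)^2 + 25(j100) + 150 = -9850 + j2500
|N| = √(131600² + 4645000²) ≈ 4.6469e+06, ∠N ≈ 91.62°
|D| = √(9850² + 2500²) ≈ 10162, ∠D ≈ 165.76°
|T| = 4.6469e+06 / 10162 ≈ 457.28
Gain = 20 log₁₀(457.28) ≈ 53.20 dB

53.2 dB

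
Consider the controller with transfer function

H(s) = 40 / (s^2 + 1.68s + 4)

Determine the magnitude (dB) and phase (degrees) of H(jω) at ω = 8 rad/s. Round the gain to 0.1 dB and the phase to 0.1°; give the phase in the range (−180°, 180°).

-3.7 dB, -167.4°

At s = jω = j8:
quadratic: (j8)² + 1.68·j8 + 4 = -60 + j13.44 → |·| ≈ 61.487, ∠ ≈ 167.37°
|H| = 40 / 61.487 ≈ 0.65054
Gain = 20 log₁₀(0.65054) ≈ -3.73 dB
∠H = 0.00° − 167.37° = -167.37°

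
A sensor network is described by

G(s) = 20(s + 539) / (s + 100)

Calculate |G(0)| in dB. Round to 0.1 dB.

G(0) = 20·539 / (100) = 107.8
20 log₁₀(107.8) ≈ 40.65 dB

40.7 dB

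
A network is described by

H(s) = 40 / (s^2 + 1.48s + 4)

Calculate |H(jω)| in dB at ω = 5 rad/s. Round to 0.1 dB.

5.1 dB

At s = jω = j5:
quadratic: (j5)² + 1.48·j5 + 4 = -21 + j7.4 → |·| ≈ 22.266, ∠ ≈ 160.59°
|H| = 40 / 22.266 ≈ 1.7965
Gain = 20 log₁₀(1.7965) ≈ 5.09 dB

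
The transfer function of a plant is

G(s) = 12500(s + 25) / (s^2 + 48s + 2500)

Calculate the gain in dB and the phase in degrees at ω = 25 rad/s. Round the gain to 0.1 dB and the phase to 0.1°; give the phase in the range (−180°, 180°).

46.0 dB, 12.4°

At s = jω = j25:
zero (s+25): 25 + j25 → |·| = √(25²+25²) = √1250 ≈ 35.355, ∠ = arctan(25/25) ≈ 45.00°
quadratic: (j25)² + 48·j25 + 2500 = 1875 + j1200 → |·| ≈ 2226.1, ∠ ≈ 32.62°
|G| = 12500 · 35.355 / 2226.1 ≈ 198.53
Gain = 20 log₁₀(198.53) ≈ 45.96 dB
∠G = 45.00° − 32.62° = 12.38°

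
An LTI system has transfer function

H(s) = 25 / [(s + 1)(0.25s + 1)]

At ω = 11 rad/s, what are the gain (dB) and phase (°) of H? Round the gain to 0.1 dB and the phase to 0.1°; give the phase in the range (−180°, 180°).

-2.2 dB, -154.8°

At ω = 11 rad/s:
pole (1 + j11·1) = 1 + j11 → |·| ≈ 11.045, ∠ ≈ 84.81°
pole (1 + j11·0.25) = 1 + j2.75 → |·| ≈ 2.9262, ∠ ≈ 70.02°
|H| = 25 · 1 / (11.045 · 2.9262) ≈ 0.77352
Gain = 20 log₁₀(0.77352) ≈ -2.23 dB
∠H = (0°) − (84.81° + 70.02°) = -154.83°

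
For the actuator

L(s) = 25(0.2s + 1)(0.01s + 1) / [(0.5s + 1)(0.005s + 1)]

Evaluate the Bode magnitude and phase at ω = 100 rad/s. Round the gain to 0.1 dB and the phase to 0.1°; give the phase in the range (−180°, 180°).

22.1 dB, 16.7°

At ω = 100 rad/s:
zero (1 + j100·0.2) = 1 + j20 → |·| ≈ 20.025, ∠ ≈ 87.14°
zero (1 + j100·0.01) = 1 + j1 → |·| ≈ 1.4142, ∠ ≈ 45.00°
pole (1 + j100·0.5) = 1 + j50 → |·| ≈ 50.01, ∠ ≈ 88.85°
pole (1 + j100·0.005) = 1 + j0.5 → |·| ≈ 1.118, ∠ ≈ 26.57°
|L| = 25 · 20.025 · 1.4142 / (50.01 · 1.118) ≈ 12.663
Gain = 20 log₁₀(12.663) ≈ 22.05 dB
∠L = (87.14° + 45.00°) − (88.85° + 26.57°) = 16.72°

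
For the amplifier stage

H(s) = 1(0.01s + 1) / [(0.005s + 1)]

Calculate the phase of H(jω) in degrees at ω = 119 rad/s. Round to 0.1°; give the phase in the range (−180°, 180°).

At ω = 119 rad/s:
zero (1 + j119·0.01) = 1 + j1.19 → |·| ≈ 1.5544, ∠ ≈ 49.96°
pole (1 + j119·0.005) = 1 + j0.595 → |·| ≈ 1.1636, ∠ ≈ 30.75°
∠H = (49.96°) − (30.75°) = 19.21°

19.2°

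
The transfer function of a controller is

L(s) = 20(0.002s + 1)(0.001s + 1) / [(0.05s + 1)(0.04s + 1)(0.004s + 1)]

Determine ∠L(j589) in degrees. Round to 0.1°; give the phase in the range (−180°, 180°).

-162.5°

At ω = 589 rad/s:
zero (1 + j589·0.002) = 1 + j1.178 → |·| ≈ 1.5452, ∠ ≈ 49.67°
zero (1 + j589·0.001) = 1 + j0.589 → |·| ≈ 1.1606, ∠ ≈ 30.50°
pole (1 + j589·0.05) = 1 + j29.45 → |·| ≈ 29.467, ∠ ≈ 88.06°
pole (1 + j589·0.04) = 1 + j23.56 → |·| ≈ 23.581, ∠ ≈ 87.57°
pole (1 + j589·0.004) = 1 + j2.356 → |·| ≈ 2.5594, ∠ ≈ 67.00°
∠L = (49.67° + 30.50°) − (88.06° + 87.57° + 67.00°) = -162.46°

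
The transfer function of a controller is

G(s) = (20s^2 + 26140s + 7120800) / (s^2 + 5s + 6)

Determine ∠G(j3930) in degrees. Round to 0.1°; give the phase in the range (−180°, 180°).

Substitute s = j3930:
Numerator: 20(j3930)^2 + 26140(j3930) + 7120800 = -301777200 + j102730200
Denominator: (j3930)^2 + 5(j3930) + 6 = -15444894 + j19650
|N| = √(301777200² + 102730200²) ≈ 3.1878e+08, ∠N ≈ 161.20°
|D| = √(15444894² + 19650²) ≈ 1.5445e+07, ∠D ≈ 179.93°
∠G = 161.20° − 179.93° = -18.73°

-18.7°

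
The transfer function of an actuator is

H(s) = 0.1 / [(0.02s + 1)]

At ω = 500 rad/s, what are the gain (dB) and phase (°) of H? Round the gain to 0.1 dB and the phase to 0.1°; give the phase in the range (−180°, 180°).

At ω = 500 rad/s:
pole (1 + j500·0.02) = 1 + j10 → |·| ≈ 10.05, ∠ ≈ 84.29°
|H| = 0.1 · 1 / (10.05) ≈ 0.0099502
Gain = 20 log₁₀(0.0099502) ≈ -40.04 dB
∠H = (0°) − (84.29°) = -84.29°

-40.0 dB, -84.3°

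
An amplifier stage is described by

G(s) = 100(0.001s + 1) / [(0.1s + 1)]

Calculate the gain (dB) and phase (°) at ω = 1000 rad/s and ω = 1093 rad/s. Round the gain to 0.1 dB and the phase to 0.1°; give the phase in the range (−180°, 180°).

At ω = 1000 rad/s:
zero (1 + j1000·0.001) = 1 + j1 → |·| ≈ 1.4142, ∠ ≈ 45.00°
pole (1 + j1000·0.1) = 1 + j100 → |·| ≈ 100, ∠ ≈ 89.43°
|G| = 100 · 1.4142 / (100) ≈ 1.4142
Gain = 20 log₁₀(1.4142) ≈ 3.01 dB
∠G = (45.00°) − (89.43°) = -44.43°

At ω = 1093 rad/s:
zero (1 + j1093·0.001) = 1 + j1.093 → |·| ≈ 1.4814, ∠ ≈ 47.54°
pole (1 + j1093·0.1) = 1 + j109.3 → |·| ≈ 109.3, ∠ ≈ 89.48°
|G| = 100 · 1.4814 / (109.3) ≈ 1.3554
Gain = 20 log₁₀(1.3554) ≈ 2.64 dB
∠G = (47.54°) − (89.48°) = -41.94°

ω = 1000: 3.0 dB, -44.4°; ω = 1093: 2.6 dB, -41.9°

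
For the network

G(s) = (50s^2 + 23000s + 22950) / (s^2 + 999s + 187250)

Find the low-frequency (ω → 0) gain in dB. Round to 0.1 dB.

G(0) = 22950 / 187250 ≈ 0.12256
20 log₁₀(0.12256) ≈ -18.23 dB

-18.2 dB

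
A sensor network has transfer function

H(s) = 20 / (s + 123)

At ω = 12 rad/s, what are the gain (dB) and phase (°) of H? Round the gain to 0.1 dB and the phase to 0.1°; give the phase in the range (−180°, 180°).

Substitute s = j12:
Numerator: 20 = 20 + j0
Denominator: (j12) + 123 = 123 + j12
|N| = √(20² + 0²) ≈ 20, ∠N ≈ 0.00°
|D| = √(123² + 12²) ≈ 123.58, ∠D ≈ 5.57°
|H| = 20 / 123.58 ≈ 0.16184
Gain = 20 log₁₀(0.16184) ≈ -15.82 dB
∠H = 0.00° − 5.57° = -5.57°

-15.8 dB, -5.6°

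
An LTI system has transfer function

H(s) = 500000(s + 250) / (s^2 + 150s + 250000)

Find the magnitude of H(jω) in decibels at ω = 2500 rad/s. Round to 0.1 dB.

46.4 dB

At s = jω = j2500:
zero (s+250): 250 + j2500 → |·| = √(250²+2500²) = √6312500 ≈ 2512.5, ∠ = arctan(2500/250) ≈ 84.29°
quadratic: (j2500)² + 150·j2500 + 250000 = -6000000 + j375000 → |·| ≈ 6.0117e+06, ∠ ≈ 176.42°
|H| = 500000 · 2512.5 / 6.0117e+06 ≈ 208.97
Gain = 20 log₁₀(208.97) ≈ 46.40 dB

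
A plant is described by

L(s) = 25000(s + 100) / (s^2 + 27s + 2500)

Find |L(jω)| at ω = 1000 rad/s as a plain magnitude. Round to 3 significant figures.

At s = jω = j1000:
zero (s+100): 100 + j1000 → |·| = √(100²+1000²) = √1010000 ≈ 1005, ∠ = arctan(1000/100) ≈ 84.29°
quadratic: (j1000)² + 27·j1000 + 2500 = -997500 + j27000 → |·| ≈ 9.9787e+05, ∠ ≈ 178.45°
|L| = 25000 · 1005 / 9.9787e+05 ≈ 25.179

25.2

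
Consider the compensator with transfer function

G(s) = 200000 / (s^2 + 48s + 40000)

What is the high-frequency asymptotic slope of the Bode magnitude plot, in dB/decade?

Each pole contributes −20 dB/decade at high frequency; each zero contributes +20 dB/decade.
Net: 0 zero(s) − 2 pole(s) → -40 dB/decade.

-40 dB/decade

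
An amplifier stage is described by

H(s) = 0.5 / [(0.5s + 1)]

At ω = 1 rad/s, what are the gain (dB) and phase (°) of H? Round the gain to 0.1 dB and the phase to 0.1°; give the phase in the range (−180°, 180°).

-7.0 dB, -26.6°

At ω = 1 rad/s:
pole (1 + j1·0.5) = 1 + j0.5 → |·| ≈ 1.118, ∠ ≈ 26.57°
|H| = 0.5 · 1 / (1.118) ≈ 0.44723
Gain = 20 log₁₀(0.44723) ≈ -6.99 dB
∠H = (0°) − (26.57°) = -26.57°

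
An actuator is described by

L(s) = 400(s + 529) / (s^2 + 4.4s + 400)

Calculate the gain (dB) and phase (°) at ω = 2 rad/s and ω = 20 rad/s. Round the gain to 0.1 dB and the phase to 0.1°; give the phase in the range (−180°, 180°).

At s = jω = j2:
zero (s+529): 529 + j2 → |·| = √(529²+2²) = √279845 ≈ 529, ∠ = arctan(2/529) ≈ 0.22°
quadratic: (j2)² + 4.4·j2 + 400 = 396 + j8.8 → |·| ≈ 396.1, ∠ ≈ 1.27°
|L| = 400 · 529 / 396.1 ≈ 534.21
Gain = 20 log₁₀(534.21) ≈ 54.55 dB
∠L = 0.22° − 1.27° = -1.05°

At s = jω = j20:
zero (s+529): 529 + j20 → |·| = √(529²+20²) = √280241 ≈ 529.38, ∠ = arctan(20/529) ≈ 2.17°
quadratic: (j20)² + 4.4·j20 + 400 = 0 + j88 → |·| ≈ 88, ∠ ≈ 90.00°
|L| = 400 · 529.38 / 88 ≈ 2406.3
Gain = 20 log₁₀(2406.3) ≈ 67.63 dB
∠L = 2.17° − 90.00° = -87.83°

ω = 2: 54.6 dB, -1.1°; ω = 20: 67.6 dB, -87.8°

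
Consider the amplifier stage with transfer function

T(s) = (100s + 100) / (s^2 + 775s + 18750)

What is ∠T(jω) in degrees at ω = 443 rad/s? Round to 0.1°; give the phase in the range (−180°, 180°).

-27.5°

Substitute s = j443:
Numerator: 100(j443) + 100 = 100 + j44300
Denominator: (j443)^2 + 775(j443) + 18750 = -177499 + j343325
|N| = √(100² + 44300²) ≈ 44300, ∠N ≈ 89.87°
|D| = √(177499² + 343325²) ≈ 3.8649e+05, ∠D ≈ 117.34°
∠T = 89.87° − 117.34° = -27.47°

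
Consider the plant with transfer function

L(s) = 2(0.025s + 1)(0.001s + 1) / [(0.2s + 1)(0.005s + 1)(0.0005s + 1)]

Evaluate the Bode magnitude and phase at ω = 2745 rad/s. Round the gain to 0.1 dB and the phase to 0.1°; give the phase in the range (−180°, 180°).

-30.1 dB, -70.5°

At ω = 2745 rad/s:
zero (1 + j2745·0.025) = 1 + j68.625 → |·| ≈ 68.632, ∠ ≈ 89.17°
zero (1 + j2745·0.001) = 1 + j2.745 → |·| ≈ 2.9215, ∠ ≈ 69.98°
pole (1 + j2745·0.2) = 1 + j549 → |·| ≈ 549, ∠ ≈ 89.90°
pole (1 + j2745·0.005) = 1 + j13.725 → |·| ≈ 13.761, ∠ ≈ 85.83°
pole (1 + j2745·0.0005) = 1 + j1.3725 → |·| ≈ 1.6982, ∠ ≈ 53.92°
|L| = 2 · 68.632 · 2.9215 / (549 · 13.761 · 1.6982) ≈ 0.031257
Gain = 20 log₁₀(0.031257) ≈ -30.10 dB
∠L = (89.17° + 69.98°) − (89.90° + 85.83° + 53.92°) = -70.50°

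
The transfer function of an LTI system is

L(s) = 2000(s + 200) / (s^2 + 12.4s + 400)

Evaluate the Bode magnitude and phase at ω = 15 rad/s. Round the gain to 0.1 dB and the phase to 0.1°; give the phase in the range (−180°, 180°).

At s = jω = j15:
zero (s+200): 200 + j15 → |·| = √(200²+15²) = √40225 ≈ 200.56, ∠ = arctan(15/200) ≈ 4.29°
quadratic: (j15)² + 12.4·j15 + 400 = 175 + j186 → |·| ≈ 255.38, ∠ ≈ 46.75°
|L| = 2000 · 200.56 / 255.38 ≈ 1570.7
Gain = 20 log₁₀(1570.7) ≈ 63.92 dB
∠L = 4.29° − 46.75° = -42.46°

63.9 dB, -42.5°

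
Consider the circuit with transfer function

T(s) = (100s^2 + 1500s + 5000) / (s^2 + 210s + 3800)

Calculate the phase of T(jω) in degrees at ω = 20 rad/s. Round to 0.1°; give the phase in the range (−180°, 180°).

88.4°

Substitute s = j20:
Numerator: 100(j20)^2 + 1500(j20) + 5000 = -35000 + j30000
Denominator: (j20)^2 + 210(j20) + 3800 = 3400 + j4200
|N| = √(35000² + 30000²) ≈ 46098, ∠N ≈ 139.40°
|D| = √(3400² + 4200²) ≈ 5403.7, ∠D ≈ 51.01°
∠T = 139.40° − 51.01° = 88.39°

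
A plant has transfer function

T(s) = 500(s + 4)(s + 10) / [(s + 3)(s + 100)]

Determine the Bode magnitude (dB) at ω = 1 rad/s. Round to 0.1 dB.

36.3 dB

At s = jω = j1:
zero (s+4): 4 + j1 → |·| = √(4²+1²) = √17 ≈ 4.1231, ∠ = arctan(1/4) ≈ 14.04°
zero (s+10): 10 + j1 → |·| = √(10²+1²) = √101 ≈ 10.05, ∠ = arctan(1/10) ≈ 5.71°
pole (s+3): 3 + j1 → |·| = √(3²+1²) = √10 ≈ 3.1623, ∠ = arctan(1/3) ≈ 18.43°
pole (s+100): 100 + j1 → |·| = √(100²+1²) = √10001 ≈ 100, ∠ = arctan(1/100) ≈ 0.57°
|T| = 500 · 41.437 / 316.23 ≈ 65.517
Gain = 20 log₁₀(65.517) ≈ 36.33 dB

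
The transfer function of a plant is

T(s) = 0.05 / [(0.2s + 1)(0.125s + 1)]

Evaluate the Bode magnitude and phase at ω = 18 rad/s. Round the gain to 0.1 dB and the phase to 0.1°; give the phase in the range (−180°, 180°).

-45.3 dB, -140.5°

At ω = 18 rad/s:
pole (1 + j18·0.2) = 1 + j3.6 → |·| ≈ 3.7363, ∠ ≈ 74.48°
pole (1 + j18·0.125) = 1 + j2.25 → |·| ≈ 2.4622, ∠ ≈ 66.04°
|T| = 0.05 · 1 / (3.7363 · 2.4622) ≈ 0.0054351
Gain = 20 log₁₀(0.0054351) ≈ -45.30 dB
∠T = (0°) − (74.48° + 66.04°) = -140.52°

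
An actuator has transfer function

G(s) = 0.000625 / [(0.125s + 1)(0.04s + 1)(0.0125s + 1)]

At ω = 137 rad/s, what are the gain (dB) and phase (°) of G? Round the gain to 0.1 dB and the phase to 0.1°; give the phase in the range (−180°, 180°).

-109.6 dB, 134.0°

At ω = 137 rad/s:
pole (1 + j137·0.125) = 1 + j17.125 → |·| ≈ 17.154, ∠ ≈ 86.66°
pole (1 + j137·0.04) = 1 + j5.48 → |·| ≈ 5.5705, ∠ ≈ 79.66°
pole (1 + j137·0.0125) = 1 + j1.7125 → |·| ≈ 1.9831, ∠ ≈ 59.72°
|G| = 0.000625 · 1 / (17.154 · 5.5705 · 1.9831) ≈ 3.2982e-06
Gain = 20 log₁₀(3.2982e-06) ≈ -109.63 dB
∠G = (0°) − (86.66° + 79.66° + 59.72°) = -226.04° ≡ 133.96° (principal value)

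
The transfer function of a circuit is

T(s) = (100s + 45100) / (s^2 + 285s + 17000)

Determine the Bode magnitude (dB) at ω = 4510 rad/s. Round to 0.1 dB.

-33.1 dB

Substitute s = j4510:
Numerator: 100(j4510) + 45100 = 45100 + j451000
Denominator: (j4510)^2 + 285(j4510) + 17000 = -20323100 + j1285350
|N| = √(45100² + 451000²) ≈ 4.5325e+05, ∠N ≈ 84.29°
|D| = √(20323100² + 1285350²) ≈ 2.0364e+07, ∠D ≈ 176.38°
|T| = 4.5325e+05 / 2.0364e+07 ≈ 0.022257
Gain = 20 log₁₀(0.022257) ≈ -33.05 dB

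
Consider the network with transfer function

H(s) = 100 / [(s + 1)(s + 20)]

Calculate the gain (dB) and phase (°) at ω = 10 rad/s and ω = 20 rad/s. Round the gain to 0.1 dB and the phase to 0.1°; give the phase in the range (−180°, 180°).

ω = 10: -7.0 dB, -110.9°; ω = 20: -15.1 dB, -132.1°

At s = jω = j10:
pole (s+1): 1 + j10 → |·| = √(1²+10²) = √101 ≈ 10.05, ∠ = arctan(10/1) ≈ 84.29°
pole (s+20): 20 + j10 → |·| = √(20²+10²) = √500 ≈ 22.361, ∠ = arctan(10/20) ≈ 26.57°
|H| = 100 / 224.73 ≈ 0.44498
Gain = 20 log₁₀(0.44498) ≈ -7.03 dB
∠H = 0.00° − 110.86° = -110.86°

At s = jω = j20:
pole (s+1): 1 + j20 → |·| = √(1²+20²) = √401 ≈ 20.025, ∠ = arctan(20/1) ≈ 87.14°
pole (s+20): 20 + j20 → |·| = √(20²+20²) = √800 ≈ 28.284, ∠ = arctan(20/20) ≈ 45.00°
|H| = 100 / 566.39 ≈ 0.17656
Gain = 20 log₁₀(0.17656) ≈ -15.06 dB
∠H = 0.00° − 132.14° = -132.14°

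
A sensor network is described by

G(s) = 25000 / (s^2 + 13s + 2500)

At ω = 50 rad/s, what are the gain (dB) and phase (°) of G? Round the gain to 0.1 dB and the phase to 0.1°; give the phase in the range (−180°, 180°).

31.7 dB, -90.0°

At s = jω = j50:
quadratic: (j50)² + 13·j50 + 2500 = 0 + j650 → |·| ≈ 650, ∠ ≈ 90.00°
|G| = 25000 / 650 ≈ 38.462
Gain = 20 log₁₀(38.462) ≈ 31.70 dB
∠G = 0.00° − 90.00° = -90.00°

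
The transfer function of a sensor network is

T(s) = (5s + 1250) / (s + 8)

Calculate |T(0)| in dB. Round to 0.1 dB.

T(0) = 1250 / 8 = 156.25
20 log₁₀(156.25) ≈ 43.88 dB

43.9 dB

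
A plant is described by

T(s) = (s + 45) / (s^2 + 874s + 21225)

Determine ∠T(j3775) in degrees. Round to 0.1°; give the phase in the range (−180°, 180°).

-77.6°

Substitute s = j3775:
Numerator: (j3775) + 45 = 45 + j3775
Denominator: (j3775)^2 + 874(j3775) + 21225 = -14229400 + j3299350
|N| = √(45² + 3775²) ≈ 3775.3, ∠N ≈ 89.32°
|D| = √(14229400² + 3299350²) ≈ 1.4607e+07, ∠D ≈ 166.95°
∠T = 89.32° − 166.95° = -77.63°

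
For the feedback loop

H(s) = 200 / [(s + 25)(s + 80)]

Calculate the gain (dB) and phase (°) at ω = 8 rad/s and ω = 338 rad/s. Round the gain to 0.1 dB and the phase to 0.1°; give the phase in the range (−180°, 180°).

At s = jω = j8:
pole (s+25): 25 + j8 → |·| = √(25²+8²) = √689 ≈ 26.249, ∠ = arctan(8/25) ≈ 17.74°
pole (s+80): 80 + j8 → |·| = √(80²+8²) = √6464 ≈ 80.399, ∠ = arctan(8/80) ≈ 5.71°
|H| = 200 / 2110.4 ≈ 0.094769
Gain = 20 log₁₀(0.094769) ≈ -20.47 dB
∠H = 0.00° − 23.45° = -23.45°

At s = jω = j338:
pole (s+25): 25 + j338 → |·| = √(25²+338²) = √114869 ≈ 338.92, ∠ = arctan(338/25) ≈ 85.77°
pole (s+80): 80 + j338 → |·| = √(80²+338²) = √120644 ≈ 347.34, ∠ = arctan(338/80) ≈ 76.68°
|H| = 200 / 1.1772e+05 ≈ 0.0016989
Gain = 20 log₁₀(0.0016989) ≈ -55.40 dB
∠H = 0.00° − 162.45° = -162.45°

ω = 8: -20.5 dB, -23.5°; ω = 338: -55.4 dB, -162.5°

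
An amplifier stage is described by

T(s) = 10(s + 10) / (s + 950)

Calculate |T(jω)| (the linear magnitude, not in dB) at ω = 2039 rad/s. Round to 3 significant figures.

9.06

At s = jω = j2039:
zero (s+10): 10 + j2039 → |·| = √(10²+2039²) = √4157621 ≈ 2039, ∠ = arctan(2039/10) ≈ 89.72°
pole (s+950): 950 + j2039 → |·| = √(950²+2039²) = √5060021 ≈ 2249.4, ∠ = arctan(2039/950) ≈ 65.02°
|T| = 10 · 2039 / 2249.4 ≈ 9.0646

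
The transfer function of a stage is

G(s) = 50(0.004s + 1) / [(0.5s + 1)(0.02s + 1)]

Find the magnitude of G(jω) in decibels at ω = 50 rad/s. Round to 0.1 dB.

At ω = 50 rad/s:
zero (1 + j50·0.004) = 1 + j0.2 → |·| ≈ 1.0198, ∠ ≈ 11.31°
pole (1 + j50·0.5) = 1 + j25 → |·| ≈ 25.02, ∠ ≈ 87.71°
pole (1 + j50·0.02) = 1 + j1 → |·| ≈ 1.4142, ∠ ≈ 45.00°
|G| = 50 · 1.0198 / (25.02 · 1.4142) ≈ 1.4411
Gain = 20 log₁₀(1.4411) ≈ 3.17 dB

3.2 dB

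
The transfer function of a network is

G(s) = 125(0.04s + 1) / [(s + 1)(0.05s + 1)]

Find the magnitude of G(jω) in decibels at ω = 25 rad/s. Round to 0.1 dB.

At ω = 25 rad/s:
zero (1 + j25·0.04) = 1 + j1 → |·| ≈ 1.4142, ∠ ≈ 45.00°
pole (1 + j25·1) = 1 + j25 → |·| ≈ 25.02, ∠ ≈ 87.71°
pole (1 + j25·0.05) = 1 + j1.25 → |·| ≈ 1.6008, ∠ ≈ 51.34°
|G| = 125 · 1.4142 / (25.02 · 1.6008) ≈ 4.4136
Gain = 20 log₁₀(4.4136) ≈ 12.90 dB

12.9 dB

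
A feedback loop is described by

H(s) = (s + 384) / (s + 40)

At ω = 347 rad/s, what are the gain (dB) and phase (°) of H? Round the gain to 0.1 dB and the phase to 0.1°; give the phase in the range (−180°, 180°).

3.4 dB, -41.3°

At s = jω = j347:
zero (s+384): 384 + j347 → |·| = √(384²+347²) = √267865 ≈ 517.56, ∠ = arctan(347/384) ≈ 42.10°
pole (s+40): 40 + j347 → |·| = √(40²+347²) = √122009 ≈ 349.3, ∠ = arctan(347/40) ≈ 83.42°
|H| = 1 · 517.56 / 349.3 ≈ 1.4817
Gain = 20 log₁₀(1.4817) ≈ 3.42 dB
∠H = 42.10° − 83.42° = -41.32°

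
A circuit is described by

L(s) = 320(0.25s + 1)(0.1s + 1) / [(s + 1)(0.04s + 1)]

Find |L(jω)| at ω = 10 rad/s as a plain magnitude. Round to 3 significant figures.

At ω = 10 rad/s:
zero (1 + j10·0.25) = 1 + j2.5 → |·| ≈ 2.6926, ∠ ≈ 68.20°
zero (1 + j10·0.1) = 1 + j1 → |·| ≈ 1.4142, ∠ ≈ 45.00°
pole (1 + j10·1) = 1 + j10 → |·| ≈ 10.05, ∠ ≈ 84.29°
pole (1 + j10·0.04) = 1 + j0.4 → |·| ≈ 1.077, ∠ ≈ 21.80°
|L| = 320 · 2.6926 · 1.4142 / (10.05 · 1.077) ≈ 112.58

113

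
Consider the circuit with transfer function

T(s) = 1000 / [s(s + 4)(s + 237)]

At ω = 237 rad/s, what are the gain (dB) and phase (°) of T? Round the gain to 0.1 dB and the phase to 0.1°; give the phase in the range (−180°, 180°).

-85.5 dB, 136.0°

At s = jω = j237:
pole (s+4): 4 + j237 → |·| = √(4²+237²) = √56185 ≈ 237.03, ∠ = arctan(237/4) ≈ 89.03°
pole (s+237): 237 + j237 → |·| = √(237²+237²) = √112338 ≈ 335.17, ∠ = arctan(237/237) ≈ 45.00°
pole at origin: |s| = 237, ∠ = 90.00° (in denominator)
|T| = 1000 / 1.8829e+07 ≈ 5.311e-05
Gain = 20 log₁₀(5.311e-05) ≈ -85.50 dB
∠T = 0.00° − 224.03° = -224.03° ≡ 135.97° (principal value)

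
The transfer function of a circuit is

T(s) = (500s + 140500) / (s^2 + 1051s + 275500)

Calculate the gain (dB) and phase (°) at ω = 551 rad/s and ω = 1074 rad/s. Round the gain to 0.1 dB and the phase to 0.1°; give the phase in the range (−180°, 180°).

Substitute s = j551:
Numerator: 500(j551) + 140500 = 140500 + j275500
Denominator: (j551)^2 + 1051(j551) + 275500 = -28101 + j579101
|N| = √(140500² + 275500²) ≈ 3.0926e+05, ∠N ≈ 62.98°
|D| = √(28101² + 579101²) ≈ 5.7978e+05, ∠D ≈ 92.78°
|T| = 3.0926e+05 / 5.7978e+05 ≈ 0.53341
Gain = 20 log₁₀(0.53341) ≈ -5.46 dB
∠T = 62.98° − 92.78° = -29.80°

Substitute s = j1074:
Numerator: 500(j1074) + 140500 = 140500 + j537000
Denominator: (j1074)^2 + 1051(j1074) + 275500 = -877976 + j1128774
|N| = √(140500² + 537000²) ≈ 5.5508e+05, ∠N ≈ 75.34°
|D| = √(877976² + 1128774²) ≈ 1.43e+06, ∠D ≈ 127.88°
|T| = 5.5508e+05 / 1.43e+06 ≈ 0.38817
Gain = 20 log₁₀(0.38817) ≈ -8.22 dB
∠T = 75.34° − 127.88° = -52.54°

ω = 551: -5.5 dB, -29.8°; ω = 1074: -8.2 dB, -52.5°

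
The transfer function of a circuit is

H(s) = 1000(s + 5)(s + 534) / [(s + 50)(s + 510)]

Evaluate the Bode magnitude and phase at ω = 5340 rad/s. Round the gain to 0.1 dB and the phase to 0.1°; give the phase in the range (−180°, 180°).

At s = jω = j5340:
zero (s+5): 5 + j5340 → |·| = √(5²+5340²) = √28515625 ≈ 5340, ∠ = arctan(5340/5) ≈ 89.95°
zero (s+534): 534 + j5340 → |·| = √(534²+5340²) = √28800756 ≈ 5366.6, ∠ = arctan(5340/534) ≈ 84.29°
pole (s+50): 50 + j5340 → |·| = √(50²+5340²) = √28518100 ≈ 5340.2, ∠ = arctan(5340/50) ≈ 89.46°
pole (s+510): 510 + j5340 → |·| = √(510²+5340²) = √28775700 ≈ 5364.3, ∠ = arctan(5340/510) ≈ 84.54°
|H| = 1000 · 2.8658e+07 / 2.8646e+07 ≈ 1000.4
Gain = 20 log₁₀(1000.4) ≈ 60.00 dB
∠H = 174.24° − 174.00° = 0.24°

60.0 dB, 0.2°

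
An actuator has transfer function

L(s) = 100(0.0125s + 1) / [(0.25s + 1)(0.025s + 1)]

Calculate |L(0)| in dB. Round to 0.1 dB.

L(0) = 100 · 1 / 1 = 100
20 log₁₀(100) ≈ 40.00 dB

40.0 dB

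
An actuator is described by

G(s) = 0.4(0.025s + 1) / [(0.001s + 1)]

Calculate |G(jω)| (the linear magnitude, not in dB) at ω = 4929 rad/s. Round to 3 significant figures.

At ω = 4929 rad/s:
zero (1 + j4929·0.025) = 1 + j123.225 → |·| ≈ 123.23, ∠ ≈ 89.54°
pole (1 + j4929·0.001) = 1 + j4.929 → |·| ≈ 5.0294, ∠ ≈ 78.53°
|G| = 0.4 · 123.23 / (5.0294) ≈ 9.8008

9.80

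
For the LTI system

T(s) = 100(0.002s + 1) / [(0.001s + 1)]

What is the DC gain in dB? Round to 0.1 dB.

40.0 dB

T(0) = 100 · 1 / 1 = 100
20 log₁₀(100) ≈ 40.00 dB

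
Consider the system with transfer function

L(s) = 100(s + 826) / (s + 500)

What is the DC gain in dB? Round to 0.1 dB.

L(0) = 100·826 / (500) = 165.2
20 log₁₀(165.2) ≈ 44.36 dB

44.4 dB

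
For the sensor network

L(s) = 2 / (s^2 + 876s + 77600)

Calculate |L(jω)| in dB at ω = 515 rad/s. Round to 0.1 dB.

-107.8 dB

Substitute s = j515:
Numerator: 2 = 2 + j0
Denominator: (j515)^2 + 876(j515) + 77600 = -187625 + j451140
|N| = √(2² + 0²) ≈ 2, ∠N ≈ 0.00°
|D| = √(187625² + 451140²) ≈ 4.886e+05, ∠D ≈ 112.58°
|L| = 2 / 4.886e+05 ≈ 4.0933e-06
Gain = 20 log₁₀(4.0933e-06) ≈ -107.76 dB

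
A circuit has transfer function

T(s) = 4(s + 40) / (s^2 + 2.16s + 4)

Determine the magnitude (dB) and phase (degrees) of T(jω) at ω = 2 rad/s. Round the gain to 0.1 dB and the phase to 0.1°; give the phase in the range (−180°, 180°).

31.4 dB, -87.1°

At s = jω = j2:
zero (s+40): 40 + j2 → |·| = √(40²+2²) = √1604 ≈ 40.05, ∠ = arctan(2/40) ≈ 2.86°
quadratic: (j2)² + 2.16·j2 + 4 = 0 + j4.32 → |·| ≈ 4.32, ∠ ≈ 90.00°
|T| = 4 · 40.05 / 4.32 ≈ 37.083
Gain = 20 log₁₀(37.083) ≈ 31.38 dB
∠T = 2.86° − 90.00° = -87.14°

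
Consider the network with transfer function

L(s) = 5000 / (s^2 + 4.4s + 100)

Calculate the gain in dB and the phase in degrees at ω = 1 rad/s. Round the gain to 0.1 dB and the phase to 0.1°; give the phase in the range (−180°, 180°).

At s = jω = j1:
quadratic: (j1)² + 4.4·j1 + 100 = 99 + j4.4 → |·| ≈ 99.098, ∠ ≈ 2.54°
|L| = 5000 / 99.098 ≈ 50.455
Gain = 20 log₁₀(50.455) ≈ 34.06 dB
∠L = 0.00° − 2.54° = -2.54°

34.1 dB, -2.5°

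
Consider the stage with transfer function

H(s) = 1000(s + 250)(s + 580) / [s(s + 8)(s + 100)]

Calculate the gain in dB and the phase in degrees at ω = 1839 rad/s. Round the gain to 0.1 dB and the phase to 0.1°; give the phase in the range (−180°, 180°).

-4.8 dB, -111.9°

At s = jω = j1839:
zero (s+250): 250 + j1839 → |·| = √(250²+1839²) = √3444421 ≈ 1855.9, ∠ = arctan(1839/250) ≈ 82.26°
zero (s+580): 580 + j1839 → |·| = √(580²+1839²) = √3718321 ≈ 1928.3, ∠ = arctan(1839/580) ≈ 72.50°
pole (s+8): 8 + j1839 → |·| = √(8²+1839²) = √3381985 ≈ 1839, ∠ = arctan(1839/8) ≈ 89.75°
pole (s+100): 100 + j1839 → |·| = √(100²+1839²) = √3391921 ≈ 1841.7, ∠ = arctan(1839/100) ≈ 86.89°
pole at origin: |s| = 1839, ∠ = 90.00° (in denominator)
|H| = 1000 · 3.5787e+06 / 6.2285e+09 ≈ 0.57457
Gain = 20 log₁₀(0.57457) ≈ -4.81 dB
∠H = 154.76° − 266.64° = -111.88°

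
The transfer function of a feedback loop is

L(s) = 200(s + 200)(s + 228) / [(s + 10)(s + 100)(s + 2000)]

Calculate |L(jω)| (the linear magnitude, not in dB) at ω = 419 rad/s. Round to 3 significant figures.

At s = jω = j419:
zero (s+200): 200 + j419 → |·| = √(200²+419²) = √215561 ≈ 464.29, ∠ = arctan(419/200) ≈ 64.48°
zero (s+228): 228 + j419 → |·| = √(228²+419²) = √227545 ≈ 477.02, ∠ = arctan(419/228) ≈ 61.45°
pole (s+10): 10 + j419 → |·| = √(10²+419²) = √175661 ≈ 419.12, ∠ = arctan(419/10) ≈ 88.63°
pole (s+100): 100 + j419 → |·| = √(100²+419²) = √185561 ≈ 430.77, ∠ = arctan(419/100) ≈ 76.58°
pole (s+2000): 2000 + j419 → |·| = √(2000²+419²) = √4175561 ≈ 2043.4, ∠ = arctan(419/2000) ≈ 11.83°
|L| = 200 · 2.2148e+05 / 3.6892e+08 ≈ 0.12007

0.120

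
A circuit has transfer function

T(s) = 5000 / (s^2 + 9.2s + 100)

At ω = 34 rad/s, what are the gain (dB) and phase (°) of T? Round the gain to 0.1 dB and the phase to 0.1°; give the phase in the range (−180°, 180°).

13.1 dB, -163.5°

At s = jω = j34:
quadratic: (j34)² + 9.2·j34 + 100 = -1056 + j312.8 → |·| ≈ 1101.4, ∠ ≈ 163.50°
|T| = 5000 / 1101.4 ≈ 4.5397
Gain = 20 log₁₀(4.5397) ≈ 13.14 dB
∠T = 0.00° − 163.50° = -163.50°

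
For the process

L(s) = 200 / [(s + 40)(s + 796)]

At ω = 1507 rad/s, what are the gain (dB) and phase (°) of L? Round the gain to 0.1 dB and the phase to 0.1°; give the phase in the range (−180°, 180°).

-82.2 dB, -150.6°

At s = jω = j1507:
pole (s+40): 40 + j1507 → |·| = √(40²+1507²) = √2272649 ≈ 1507.5, ∠ = arctan(1507/40) ≈ 88.48°
pole (s+796): 796 + j1507 → |·| = √(796²+1507²) = √2904665 ≈ 1704.3, ∠ = arctan(1507/796) ≈ 62.16°
|L| = 200 / 2.5692e+06 ≈ 7.7845e-05
Gain = 20 log₁₀(7.7845e-05) ≈ -82.18 dB
∠L = 0.00° − 150.64° = -150.64°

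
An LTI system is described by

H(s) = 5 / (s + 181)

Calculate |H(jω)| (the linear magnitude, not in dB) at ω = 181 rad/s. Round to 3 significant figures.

At s = jω = j181:
pole (s+181): 181 + j181 → |·| = √(181²+181²) = √65522 ≈ 255.97, ∠ = arctan(181/181) ≈ 45.00°
|H| = 5 / 255.97 ≈ 0.019534

0.0195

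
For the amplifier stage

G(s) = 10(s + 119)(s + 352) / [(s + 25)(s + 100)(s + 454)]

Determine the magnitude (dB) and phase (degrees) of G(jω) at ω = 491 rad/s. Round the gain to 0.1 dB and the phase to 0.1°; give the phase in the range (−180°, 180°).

-34.6 dB, -82.1°

At s = jω = j491:
zero (s+119): 119 + j491 → |·| = √(119²+491²) = √255242 ≈ 505.21, ∠ = arctan(491/119) ≈ 76.38°
zero (s+352): 352 + j491 → |·| = √(352²+491²) = √364985 ≈ 604.14, ∠ = arctan(491/352) ≈ 54.36°
pole (s+25): 25 + j491 → |·| = √(25²+491²) = √241706 ≈ 491.64, ∠ = arctan(491/25) ≈ 87.09°
pole (s+100): 100 + j491 → |·| = √(100²+491²) = √251081 ≈ 501.08, ∠ = arctan(491/100) ≈ 78.49°
pole (s+454): 454 + j491 → |·| = √(454²+491²) = √447197 ≈ 668.73, ∠ = arctan(491/454) ≈ 47.24°
|G| = 10 · 3.0522e+05 / 1.6474e+08 ≈ 0.018527
Gain = 20 log₁₀(0.018527) ≈ -34.64 dB
∠G = 130.74° − 212.82° = -82.08°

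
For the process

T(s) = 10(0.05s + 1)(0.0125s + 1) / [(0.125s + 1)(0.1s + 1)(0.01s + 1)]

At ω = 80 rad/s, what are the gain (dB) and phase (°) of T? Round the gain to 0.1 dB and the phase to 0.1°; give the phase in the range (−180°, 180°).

-5.0 dB, -84.9°

At ω = 80 rad/s:
zero (1 + j80·0.05) = 1 + j4 → |·| ≈ 4.1231, ∠ ≈ 75.96°
zero (1 + j80·0.0125) = 1 + j1 → |·| ≈ 1.4142, ∠ ≈ 45.00°
pole (1 + j80·0.125) = 1 + j10 → |·| ≈ 10.05, ∠ ≈ 84.29°
pole (1 + j80·0.1) = 1 + j8 → |·| ≈ 8.0623, ∠ ≈ 82.87°
pole (1 + j80·0.01) = 1 + j0.8 → |·| ≈ 1.2806, ∠ ≈ 38.66°
|T| = 10 · 4.1231 · 1.4142 / (10.05 · 8.0623 · 1.2806) ≈ 0.56195
Gain = 20 log₁₀(0.56195) ≈ -5.01 dB
∠T = (75.96° + 45.00°) − (84.29° + 82.87° + 38.66°) = -84.86°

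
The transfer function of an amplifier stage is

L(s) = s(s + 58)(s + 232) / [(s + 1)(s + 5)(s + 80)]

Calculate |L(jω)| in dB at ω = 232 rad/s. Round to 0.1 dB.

2.8 dB

At s = jω = j232:
zero (s+58): 58 + j232 → |·| = √(58²+232²) = √57188 ≈ 239.14, ∠ = arctan(232/58) ≈ 75.96°
zero (s+232): 232 + j232 → |·| = √(232²+232²) = √107648 ≈ 328.1, ∠ = arctan(232/232) ≈ 45.00°
zero at origin: s = j232 → |·| = 232, ∠ = 90.00°
pole (s+1): 1 + j232 → |·| = √(1²+232²) = √53825 ≈ 232, ∠ = arctan(232/1) ≈ 89.75°
pole (s+5): 5 + j232 → |·| = √(5²+232²) = √53849 ≈ 232.05, ∠ = arctan(232/5) ≈ 88.77°
pole (s+80): 80 + j232 → |·| = √(80²+232²) = √60224 ≈ 245.41, ∠ = arctan(232/80) ≈ 70.97°
|L| = 1 · 1.8203e+07 / 1.3212e+07 ≈ 1.3778
Gain = 20 log₁₀(1.3778) ≈ 2.78 dB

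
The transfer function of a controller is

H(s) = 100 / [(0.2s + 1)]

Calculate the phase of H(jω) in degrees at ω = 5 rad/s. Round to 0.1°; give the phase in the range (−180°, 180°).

-45.0°

At ω = 5 rad/s:
pole (1 + j5·0.2) = 1 + j1 → |·| ≈ 1.4142, ∠ ≈ 45.00°
∠H = (0°) − (45.00°) = -45.00°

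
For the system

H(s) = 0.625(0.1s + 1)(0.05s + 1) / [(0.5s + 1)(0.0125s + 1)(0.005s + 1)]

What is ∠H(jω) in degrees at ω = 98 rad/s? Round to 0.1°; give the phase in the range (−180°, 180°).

At ω = 98 rad/s:
zero (1 + j98·0.1) = 1 + j9.8 → |·| ≈ 9.8509, ∠ ≈ 84.17°
zero (1 + j98·0.05) = 1 + j4.9 → |·| ≈ 5.001, ∠ ≈ 78.47°
pole (1 + j98·0.5) = 1 + j49 → |·| ≈ 49.01, ∠ ≈ 88.83°
pole (1 + j98·0.0125) = 1 + j1.225 → |·| ≈ 1.5813, ∠ ≈ 50.77°
pole (1 + j98·0.005) = 1 + j0.49 → |·| ≈ 1.1136, ∠ ≈ 26.10°
∠H = (84.17° + 78.47°) − (88.83° + 50.77° + 26.10°) = -3.06°

-3.1°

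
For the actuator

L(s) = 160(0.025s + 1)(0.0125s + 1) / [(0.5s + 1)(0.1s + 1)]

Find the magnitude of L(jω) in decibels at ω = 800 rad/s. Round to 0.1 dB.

0.1 dB

At ω = 800 rad/s:
zero (1 + j800·0.025) = 1 + j20 → |·| ≈ 20.025, ∠ ≈ 87.14°
zero (1 + j800·0.0125) = 1 + j10 → |·| ≈ 10.05, ∠ ≈ 84.29°
pole (1 + j800·0.5) = 1 + j400 → |·| ≈ 400, ∠ ≈ 89.86°
pole (1 + j800·0.1) = 1 + j80 → |·| ≈ 80.006, ∠ ≈ 89.28°
|L| = 160 · 20.025 · 10.05 / (400 · 80.006) ≈ 1.0062
Gain = 20 log₁₀(1.0062) ≈ 0.05 dB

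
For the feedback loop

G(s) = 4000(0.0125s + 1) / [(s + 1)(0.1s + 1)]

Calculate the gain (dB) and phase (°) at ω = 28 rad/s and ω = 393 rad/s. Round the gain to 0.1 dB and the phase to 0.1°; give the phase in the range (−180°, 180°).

ω = 28: 34.1 dB, -139.0°; ω = 393: 2.3 dB, -99.9°

At ω = 28 rad/s:
zero (1 + j28·0.0125) = 1 + j0.35 → |·| ≈ 1.0595, ∠ ≈ 19.29°
pole (1 + j28·1) = 1 + j28 → |·| ≈ 28.018, ∠ ≈ 87.95°
pole (1 + j28·0.1) = 1 + j2.8 → |·| ≈ 2.9732, ∠ ≈ 70.35°
|G| = 4000 · 1.0595 / (28.018 · 2.9732) ≈ 50.874
Gain = 20 log₁₀(50.874) ≈ 34.13 dB
∠G = (19.29°) − (87.95° + 70.35°) = -139.01°

At ω = 393 rad/s:
zero (1 + j393·0.0125) = 1 + j4.9125 → |·| ≈ 5.0132, ∠ ≈ 78.49°
pole (1 + j393·1) = 1 + j393 → |·| ≈ 393, ∠ ≈ 89.85°
pole (1 + j393·0.1) = 1 + j39.3 → |·| ≈ 39.313, ∠ ≈ 88.54°
|G| = 4000 · 5.0132 / (393 · 39.313) ≈ 1.2979
Gain = 20 log₁₀(1.2979) ≈ 2.26 dB
∠G = (78.49°) − (89.85° + 88.54°) = -99.90°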